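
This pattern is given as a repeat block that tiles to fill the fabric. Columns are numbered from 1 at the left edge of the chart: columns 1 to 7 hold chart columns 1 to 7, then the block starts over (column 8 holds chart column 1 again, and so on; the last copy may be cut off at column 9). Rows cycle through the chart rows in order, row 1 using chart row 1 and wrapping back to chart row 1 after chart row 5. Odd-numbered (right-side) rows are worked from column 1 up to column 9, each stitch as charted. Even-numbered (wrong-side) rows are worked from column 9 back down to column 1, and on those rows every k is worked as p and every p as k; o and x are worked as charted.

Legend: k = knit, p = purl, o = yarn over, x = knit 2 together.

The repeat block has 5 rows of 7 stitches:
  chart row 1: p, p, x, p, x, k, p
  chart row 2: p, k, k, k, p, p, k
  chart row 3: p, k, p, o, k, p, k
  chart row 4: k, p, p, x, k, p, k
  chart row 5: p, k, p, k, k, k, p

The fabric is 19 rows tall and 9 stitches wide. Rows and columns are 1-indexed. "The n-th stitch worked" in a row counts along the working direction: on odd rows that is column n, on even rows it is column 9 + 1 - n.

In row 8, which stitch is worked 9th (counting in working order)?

Result:
k

Derivation:
Row 8: (8-1) mod 5 = 2, so use chart row 3. Even row -> WS.
Chart row 3 tiled across columns 1-9: p k p o k p k p k
WS: work from column 9 back to column 1 (reverse the tiled row), swapping k<->p (o and x unchanged).
Row 8 as worked: p k p k p o k p k
The 9th stitch worked is k.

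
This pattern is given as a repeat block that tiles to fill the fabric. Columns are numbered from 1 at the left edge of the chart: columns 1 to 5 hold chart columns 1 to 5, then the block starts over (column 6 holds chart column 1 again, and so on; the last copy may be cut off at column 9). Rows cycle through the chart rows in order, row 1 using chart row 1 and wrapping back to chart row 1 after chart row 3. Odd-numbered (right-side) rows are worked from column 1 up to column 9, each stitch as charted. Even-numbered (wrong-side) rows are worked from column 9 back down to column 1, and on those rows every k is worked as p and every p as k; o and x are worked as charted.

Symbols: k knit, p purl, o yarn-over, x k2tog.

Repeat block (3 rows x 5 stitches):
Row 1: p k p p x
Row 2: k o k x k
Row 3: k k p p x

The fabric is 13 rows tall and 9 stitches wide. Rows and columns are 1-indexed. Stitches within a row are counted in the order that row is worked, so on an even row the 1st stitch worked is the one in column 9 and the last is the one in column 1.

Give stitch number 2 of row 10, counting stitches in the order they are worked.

For row 10: chart row = ((10-1) mod 3) + 1 = 1; this is a WS (even) row.
Chart row 1 tiled across columns 1-9: p k p p x p k p p
WS: work from column 9 back to column 1 (reverse the tiled row), swapping k<->p (o and x unchanged).
Row 10 as worked: k k p k x k k p k
Counting 2 along the worked row gives k.

== STITCH ==
k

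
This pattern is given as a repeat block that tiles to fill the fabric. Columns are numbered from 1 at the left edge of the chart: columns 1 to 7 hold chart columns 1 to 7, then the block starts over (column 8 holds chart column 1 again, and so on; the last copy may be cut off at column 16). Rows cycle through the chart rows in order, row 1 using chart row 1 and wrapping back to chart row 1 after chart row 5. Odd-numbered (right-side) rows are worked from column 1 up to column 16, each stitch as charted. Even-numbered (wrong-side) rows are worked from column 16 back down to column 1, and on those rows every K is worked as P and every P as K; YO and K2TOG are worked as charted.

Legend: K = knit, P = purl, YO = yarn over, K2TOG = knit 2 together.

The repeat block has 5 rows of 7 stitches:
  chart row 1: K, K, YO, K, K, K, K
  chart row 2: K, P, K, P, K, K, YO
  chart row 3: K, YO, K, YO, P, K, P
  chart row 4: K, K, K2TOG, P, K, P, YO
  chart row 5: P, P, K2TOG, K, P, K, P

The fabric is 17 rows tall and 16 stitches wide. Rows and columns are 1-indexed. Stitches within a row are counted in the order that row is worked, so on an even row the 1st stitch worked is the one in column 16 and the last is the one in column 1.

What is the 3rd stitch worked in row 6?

For row 6: chart row = ((6-1) mod 5) + 1 = 1; this is a WS (even) row.
Chart row 1 tiled across columns 1-16: K K YO K K K K K K YO K K K K K K
Wrong side: read the tiled row from column 16 down to 1 and exchange K with P (leave YO, K2TOG).
Row 6 as worked: P P P P P P YO P P P P P P YO P P
Counting 3 along the worked row gives P.

== STITCH ==
P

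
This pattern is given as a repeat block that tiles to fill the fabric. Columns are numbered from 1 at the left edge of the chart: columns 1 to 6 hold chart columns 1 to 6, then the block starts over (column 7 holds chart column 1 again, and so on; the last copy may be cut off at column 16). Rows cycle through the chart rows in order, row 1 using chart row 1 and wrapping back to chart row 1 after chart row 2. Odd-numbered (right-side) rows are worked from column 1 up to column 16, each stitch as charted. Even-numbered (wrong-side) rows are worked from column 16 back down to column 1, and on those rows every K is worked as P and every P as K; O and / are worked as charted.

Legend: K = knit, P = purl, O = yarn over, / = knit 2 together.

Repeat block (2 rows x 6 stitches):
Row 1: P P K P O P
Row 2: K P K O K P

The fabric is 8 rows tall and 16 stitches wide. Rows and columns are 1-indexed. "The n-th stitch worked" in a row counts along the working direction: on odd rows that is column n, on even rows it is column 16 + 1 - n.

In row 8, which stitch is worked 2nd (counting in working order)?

For row 8: chart row = ((8-1) mod 2) + 1 = 2; this is a WS (even) row.
Chart row 2 tiled across columns 1-16: K P K O K P K P K O K P K P K O
Wrong side: read the tiled row from column 16 down to 1 and exchange K with P (leave O, /).
Row 8 as worked: O P K P K P O P K P K P O P K P
The 2nd stitch worked is P.

Stitch:
P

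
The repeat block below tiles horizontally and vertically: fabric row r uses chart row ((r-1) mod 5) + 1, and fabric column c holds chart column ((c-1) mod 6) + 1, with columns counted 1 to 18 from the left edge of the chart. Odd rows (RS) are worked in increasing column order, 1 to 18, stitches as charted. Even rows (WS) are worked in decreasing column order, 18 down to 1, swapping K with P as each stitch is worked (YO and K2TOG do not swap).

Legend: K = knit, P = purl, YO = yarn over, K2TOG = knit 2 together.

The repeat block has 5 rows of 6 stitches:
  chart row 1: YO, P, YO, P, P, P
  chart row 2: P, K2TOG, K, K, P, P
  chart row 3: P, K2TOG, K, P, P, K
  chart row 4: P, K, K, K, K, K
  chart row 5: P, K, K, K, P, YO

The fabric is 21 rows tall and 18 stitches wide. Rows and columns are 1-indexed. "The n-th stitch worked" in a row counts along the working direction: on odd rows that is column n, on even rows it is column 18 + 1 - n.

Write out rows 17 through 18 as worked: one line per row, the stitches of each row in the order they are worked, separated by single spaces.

Row 17: chart row 2, RS - tile across columns 1-18 and work as-is.
Row 18: chart row 3, WS - tiled (columns 1-18): P K2TOG K P P K P K2TOG K P P K P K2TOG K P P K; work from column 18 back to 1 with K<->P swapped.

Rows as worked:
P K2TOG K K P P P K2TOG K K P P P K2TOG K K P P
P K K P K2TOG K P K K P K2TOG K P K K P K2TOG K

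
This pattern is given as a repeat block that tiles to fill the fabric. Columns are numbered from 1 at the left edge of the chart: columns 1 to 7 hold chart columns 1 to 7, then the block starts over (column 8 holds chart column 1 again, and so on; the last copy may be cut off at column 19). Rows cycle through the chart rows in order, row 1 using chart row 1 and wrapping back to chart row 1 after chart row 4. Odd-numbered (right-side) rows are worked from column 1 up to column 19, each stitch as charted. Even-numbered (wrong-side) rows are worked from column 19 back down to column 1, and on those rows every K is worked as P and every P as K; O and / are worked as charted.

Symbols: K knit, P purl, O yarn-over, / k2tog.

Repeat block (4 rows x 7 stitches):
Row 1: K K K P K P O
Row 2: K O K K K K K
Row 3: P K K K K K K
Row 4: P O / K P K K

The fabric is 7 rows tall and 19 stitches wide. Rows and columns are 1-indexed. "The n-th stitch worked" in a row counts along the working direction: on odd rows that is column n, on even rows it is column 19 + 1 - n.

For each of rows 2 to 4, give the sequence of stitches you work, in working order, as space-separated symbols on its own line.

Result:
P P P O P P P P P P O P P P P P P O P
P K K K K K K P K K K K K K P K K K K
K P / O K P P K P / O K P P K P / O K

Derivation:
Row 2: chart row 2, WS - tiled (columns 1-19): K O K K K K K K O K K K K K K O K K K; work from column 19 back to 1 with K<->P swapped.
Row 3: chart row 3, RS - tile across columns 1-19 and work as-is.
Row 4: chart row 4, WS - tiled (columns 1-19): P O / K P K K P O / K P K K P O / K P; work from column 19 back to 1 with K<->P swapped.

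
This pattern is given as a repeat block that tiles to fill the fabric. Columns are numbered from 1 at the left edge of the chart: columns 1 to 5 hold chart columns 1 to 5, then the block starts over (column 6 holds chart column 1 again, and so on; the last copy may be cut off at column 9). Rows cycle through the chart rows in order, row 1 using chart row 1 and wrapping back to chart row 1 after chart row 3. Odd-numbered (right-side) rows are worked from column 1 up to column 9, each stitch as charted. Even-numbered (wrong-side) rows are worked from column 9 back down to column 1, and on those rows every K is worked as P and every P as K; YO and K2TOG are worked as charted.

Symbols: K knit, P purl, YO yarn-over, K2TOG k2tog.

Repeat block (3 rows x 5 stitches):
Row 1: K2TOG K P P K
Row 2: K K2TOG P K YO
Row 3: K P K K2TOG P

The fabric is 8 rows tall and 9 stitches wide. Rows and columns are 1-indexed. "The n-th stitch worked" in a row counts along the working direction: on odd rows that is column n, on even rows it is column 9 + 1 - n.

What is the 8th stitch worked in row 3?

Row 3 uses chart row ((3-1) mod 3)+1 = 3. Row 3 is odd, so RS.
Chart row 3 tiled across columns 1-9: K P K K2TOG P K P K K2TOG
RS: work column 1 to column 9, symbols as charted — the tiled row is the row as worked.
Stitch 8 in working order -> K

Result:
K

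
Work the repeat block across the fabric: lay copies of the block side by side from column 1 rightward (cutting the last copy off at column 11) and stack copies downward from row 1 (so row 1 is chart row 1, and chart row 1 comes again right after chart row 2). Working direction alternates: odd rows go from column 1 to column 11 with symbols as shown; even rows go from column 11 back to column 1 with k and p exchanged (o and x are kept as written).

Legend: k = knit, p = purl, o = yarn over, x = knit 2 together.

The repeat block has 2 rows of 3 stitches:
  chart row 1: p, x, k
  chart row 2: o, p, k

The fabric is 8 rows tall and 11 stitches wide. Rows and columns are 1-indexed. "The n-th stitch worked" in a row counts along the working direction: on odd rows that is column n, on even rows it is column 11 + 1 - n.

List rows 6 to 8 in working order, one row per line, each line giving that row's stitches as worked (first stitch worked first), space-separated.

Row 6: chart row 2, WS - tiled (columns 1-11): o p k o p k o p k o p; work from column 11 back to 1 with k<->p swapped.
Row 7: chart row 1, RS - tile across columns 1-11 and work as-is.
Row 8: chart row 2, WS - tiled (columns 1-11): o p k o p k o p k o p; work from column 11 back to 1 with k<->p swapped.

Rows as worked:
k o p k o p k o p k o
p x k p x k p x k p x
k o p k o p k o p k o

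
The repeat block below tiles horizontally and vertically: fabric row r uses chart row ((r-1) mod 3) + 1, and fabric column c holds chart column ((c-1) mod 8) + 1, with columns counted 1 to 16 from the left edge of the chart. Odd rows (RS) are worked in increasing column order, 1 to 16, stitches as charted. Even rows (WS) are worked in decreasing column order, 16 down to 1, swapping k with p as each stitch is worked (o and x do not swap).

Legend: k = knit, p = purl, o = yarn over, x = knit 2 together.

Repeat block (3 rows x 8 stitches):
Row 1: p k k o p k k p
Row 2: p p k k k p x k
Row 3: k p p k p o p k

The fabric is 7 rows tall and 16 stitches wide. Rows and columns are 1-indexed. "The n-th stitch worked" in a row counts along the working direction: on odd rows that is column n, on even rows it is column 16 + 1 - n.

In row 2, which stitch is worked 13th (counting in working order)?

Row 2: (2-1) mod 3 = 1, so use chart row 2. Even row -> WS.
Chart row 2 tiled across columns 1-16: p p k k k p x k p p k k k p x k
Wrong side: read the tiled row from column 16 down to 1 and exchange k with p (leave o, x).
Row 2 as worked: p x k p p p k k p x k p p p k k
The 13th stitch worked is p.

Stitch:
p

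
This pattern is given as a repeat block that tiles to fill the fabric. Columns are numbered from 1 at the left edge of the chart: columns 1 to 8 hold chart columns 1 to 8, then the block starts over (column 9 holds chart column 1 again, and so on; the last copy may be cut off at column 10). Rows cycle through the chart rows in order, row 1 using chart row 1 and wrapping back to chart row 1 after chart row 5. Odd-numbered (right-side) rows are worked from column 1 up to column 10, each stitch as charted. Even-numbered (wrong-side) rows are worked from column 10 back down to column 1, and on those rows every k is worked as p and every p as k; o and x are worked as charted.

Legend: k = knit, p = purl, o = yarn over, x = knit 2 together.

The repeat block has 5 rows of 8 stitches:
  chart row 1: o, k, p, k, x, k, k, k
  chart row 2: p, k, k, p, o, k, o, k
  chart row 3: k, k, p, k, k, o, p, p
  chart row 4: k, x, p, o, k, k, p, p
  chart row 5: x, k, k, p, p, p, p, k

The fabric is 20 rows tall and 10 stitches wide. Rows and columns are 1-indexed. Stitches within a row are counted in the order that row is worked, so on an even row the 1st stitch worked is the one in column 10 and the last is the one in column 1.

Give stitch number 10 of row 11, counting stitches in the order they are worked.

Row 11: (11-1) mod 5 = 0, so use chart row 1. Odd row -> RS.
Chart row 1 tiled across columns 1-10: o k p k x k k k o k
Right side: take the tiled row as-is (worked left to right from column 1).
Stitch 10 in working order -> k

Stitch:
k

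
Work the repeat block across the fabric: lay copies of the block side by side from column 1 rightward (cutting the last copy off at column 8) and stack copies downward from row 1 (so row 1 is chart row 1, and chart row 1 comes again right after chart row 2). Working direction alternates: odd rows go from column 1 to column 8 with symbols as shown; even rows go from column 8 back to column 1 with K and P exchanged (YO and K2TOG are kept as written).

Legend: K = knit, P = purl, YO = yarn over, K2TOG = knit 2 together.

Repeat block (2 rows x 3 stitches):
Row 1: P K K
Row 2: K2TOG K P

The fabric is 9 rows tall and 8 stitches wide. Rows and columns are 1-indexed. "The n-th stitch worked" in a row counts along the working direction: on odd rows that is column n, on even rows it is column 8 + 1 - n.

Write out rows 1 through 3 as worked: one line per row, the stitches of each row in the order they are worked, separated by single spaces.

Result:
P K K P K K P K
P K2TOG K P K2TOG K P K2TOG
P K K P K K P K

Derivation:
Row 1: chart row 1, RS - tile across columns 1-8 and work as-is.
Row 2: chart row 2, WS - tiled (columns 1-8): K2TOG K P K2TOG K P K2TOG K; work from column 8 back to 1 with K<->P swapped.
Row 3: chart row 1, RS - tile across columns 1-8 and work as-is.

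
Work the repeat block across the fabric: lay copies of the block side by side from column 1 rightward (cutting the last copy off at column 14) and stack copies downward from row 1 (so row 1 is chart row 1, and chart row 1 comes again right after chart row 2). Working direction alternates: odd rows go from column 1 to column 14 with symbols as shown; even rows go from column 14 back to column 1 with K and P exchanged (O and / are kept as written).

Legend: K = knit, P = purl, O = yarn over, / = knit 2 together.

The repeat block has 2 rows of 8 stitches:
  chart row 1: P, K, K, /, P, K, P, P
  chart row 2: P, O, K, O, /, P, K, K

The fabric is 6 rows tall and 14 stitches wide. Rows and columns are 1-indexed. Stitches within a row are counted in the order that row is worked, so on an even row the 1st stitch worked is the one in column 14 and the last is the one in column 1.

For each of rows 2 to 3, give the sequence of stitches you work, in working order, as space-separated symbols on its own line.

== ROWS AS WORKED ==
K / O P O K P P K / O P O K
P K K / P K P P P K K / P K

Derivation:
Row 2: chart row 2, WS - tiled (columns 1-14): P O K O / P K K P O K O / P; work from column 14 back to 1 with K<->P swapped.
Row 3: chart row 1, RS - tile across columns 1-14 and work as-is.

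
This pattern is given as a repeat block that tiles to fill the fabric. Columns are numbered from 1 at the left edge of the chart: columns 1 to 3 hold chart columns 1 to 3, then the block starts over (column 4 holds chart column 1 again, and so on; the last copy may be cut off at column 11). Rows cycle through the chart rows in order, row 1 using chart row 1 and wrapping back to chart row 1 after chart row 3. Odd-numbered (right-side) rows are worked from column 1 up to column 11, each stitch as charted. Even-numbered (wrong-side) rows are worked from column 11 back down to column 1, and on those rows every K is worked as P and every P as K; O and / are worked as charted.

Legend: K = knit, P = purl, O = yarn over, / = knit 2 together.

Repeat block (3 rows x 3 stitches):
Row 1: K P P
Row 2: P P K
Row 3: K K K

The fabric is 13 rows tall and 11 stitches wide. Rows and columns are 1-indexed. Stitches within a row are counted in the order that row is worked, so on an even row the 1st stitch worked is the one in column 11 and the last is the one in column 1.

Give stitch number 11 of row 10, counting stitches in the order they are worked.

Stitch:
P

Derivation:
Row 10 uses chart row ((10-1) mod 3)+1 = 1. Row 10 is even, so WS.
Chart row 1 tiled across columns 1-11: K P P K P P K P P K P
WS: work from column 11 back to column 1 (reverse the tiled row), swapping K<->P (O and / unchanged).
Row 10 as worked: K P K K P K K P K K P
The 11th stitch worked is P.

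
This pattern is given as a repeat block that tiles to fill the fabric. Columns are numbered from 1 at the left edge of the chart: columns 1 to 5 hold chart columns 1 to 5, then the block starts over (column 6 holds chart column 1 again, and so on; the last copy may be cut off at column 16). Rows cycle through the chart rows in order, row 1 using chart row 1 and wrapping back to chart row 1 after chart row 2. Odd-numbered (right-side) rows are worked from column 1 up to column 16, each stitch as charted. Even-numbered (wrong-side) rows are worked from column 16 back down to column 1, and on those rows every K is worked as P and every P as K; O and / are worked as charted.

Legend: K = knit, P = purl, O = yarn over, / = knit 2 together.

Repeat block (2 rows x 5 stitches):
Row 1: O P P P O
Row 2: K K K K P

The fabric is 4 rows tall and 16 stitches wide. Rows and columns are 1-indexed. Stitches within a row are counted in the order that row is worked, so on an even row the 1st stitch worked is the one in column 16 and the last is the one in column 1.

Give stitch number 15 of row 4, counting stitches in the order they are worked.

Stitch:
P

Derivation:
Row 4: (4-1) mod 2 = 1, so use chart row 2. Even row -> WS.
Chart row 2 tiled across columns 1-16: K K K K P K K K K P K K K K P K
WS: work from column 16 back to column 1 (reverse the tiled row), swapping K<->P (O and / unchanged).
Row 4 as worked: P K P P P P K P P P P K P P P P
Stitch 15 in working order -> P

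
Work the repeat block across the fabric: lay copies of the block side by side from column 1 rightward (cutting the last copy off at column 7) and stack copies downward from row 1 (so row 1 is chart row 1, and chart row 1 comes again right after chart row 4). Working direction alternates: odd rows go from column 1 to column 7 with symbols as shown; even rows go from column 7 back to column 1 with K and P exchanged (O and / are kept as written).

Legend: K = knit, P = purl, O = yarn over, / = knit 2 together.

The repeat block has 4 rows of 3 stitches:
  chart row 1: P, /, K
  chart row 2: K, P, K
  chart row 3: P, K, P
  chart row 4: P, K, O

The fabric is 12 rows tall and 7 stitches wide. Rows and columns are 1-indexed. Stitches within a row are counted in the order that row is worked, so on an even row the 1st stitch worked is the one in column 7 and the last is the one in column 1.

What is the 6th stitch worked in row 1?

Row 1: (1-1) mod 4 = 0, so use chart row 1. Odd row -> RS.
Chart row 1 tiled across columns 1-7: P / K P / K P
RS row: no reversal, no swap; stitch n worked = column n.
Counting 6 along the worked row gives K.

== STITCH ==
K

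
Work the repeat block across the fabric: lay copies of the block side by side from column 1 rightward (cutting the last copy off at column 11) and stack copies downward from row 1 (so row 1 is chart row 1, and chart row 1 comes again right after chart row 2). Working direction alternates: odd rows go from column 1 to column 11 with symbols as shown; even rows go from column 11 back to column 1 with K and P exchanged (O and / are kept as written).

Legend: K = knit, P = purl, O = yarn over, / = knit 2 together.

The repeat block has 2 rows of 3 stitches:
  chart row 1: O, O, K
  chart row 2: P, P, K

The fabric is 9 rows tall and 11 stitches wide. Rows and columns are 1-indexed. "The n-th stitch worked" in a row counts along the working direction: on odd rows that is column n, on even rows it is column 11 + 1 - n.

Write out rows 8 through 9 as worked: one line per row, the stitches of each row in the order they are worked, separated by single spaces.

Rows as worked:
K K P K K P K K P K K
O O K O O K O O K O O

Derivation:
Row 8: chart row 2, WS - tiled (columns 1-11): P P K P P K P P K P P; work from column 11 back to 1 with K<->P swapped.
Row 9: chart row 1, RS - tile across columns 1-11 and work as-is.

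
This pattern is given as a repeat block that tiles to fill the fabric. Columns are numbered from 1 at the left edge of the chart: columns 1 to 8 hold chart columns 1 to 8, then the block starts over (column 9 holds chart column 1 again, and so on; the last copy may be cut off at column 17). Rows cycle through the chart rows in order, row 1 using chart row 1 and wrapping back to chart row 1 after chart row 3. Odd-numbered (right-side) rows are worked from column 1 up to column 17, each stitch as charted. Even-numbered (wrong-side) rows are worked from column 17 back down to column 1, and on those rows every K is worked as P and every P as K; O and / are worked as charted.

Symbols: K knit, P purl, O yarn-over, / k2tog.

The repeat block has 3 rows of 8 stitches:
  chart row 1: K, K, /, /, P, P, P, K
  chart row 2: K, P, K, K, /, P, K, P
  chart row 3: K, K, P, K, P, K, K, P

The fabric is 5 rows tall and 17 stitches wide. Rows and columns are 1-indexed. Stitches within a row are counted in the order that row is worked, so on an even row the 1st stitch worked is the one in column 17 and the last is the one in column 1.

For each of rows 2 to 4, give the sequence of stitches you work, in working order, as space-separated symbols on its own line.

Rows as worked:
P K P K / P P K P K P K / P P K P
K K P K P K K P K K P K P K K P K
P P K K K / / P P P K K K / / P P

Derivation:
Row 2: chart row 2, WS - tiled (columns 1-17): K P K K / P K P K P K K / P K P K; work from column 17 back to 1 with K<->P swapped.
Row 3: chart row 3, RS - tile across columns 1-17 and work as-is.
Row 4: chart row 1, WS - tiled (columns 1-17): K K / / P P P K K K / / P P P K K; work from column 17 back to 1 with K<->P swapped.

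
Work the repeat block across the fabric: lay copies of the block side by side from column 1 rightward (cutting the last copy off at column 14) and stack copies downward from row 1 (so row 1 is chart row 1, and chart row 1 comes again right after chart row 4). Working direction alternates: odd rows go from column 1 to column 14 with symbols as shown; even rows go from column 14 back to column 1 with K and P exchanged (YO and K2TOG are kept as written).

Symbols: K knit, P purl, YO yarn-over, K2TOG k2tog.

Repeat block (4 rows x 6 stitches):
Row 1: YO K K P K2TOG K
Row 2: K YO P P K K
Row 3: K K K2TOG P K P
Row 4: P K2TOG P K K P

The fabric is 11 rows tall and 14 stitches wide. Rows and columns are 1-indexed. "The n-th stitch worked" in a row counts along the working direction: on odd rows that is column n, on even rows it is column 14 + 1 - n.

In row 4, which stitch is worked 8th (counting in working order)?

Stitch:
K

Derivation:
For row 4: chart row = ((4-1) mod 4) + 1 = 4; this is a WS (even) row.
Chart row 4 tiled across columns 1-14: P K2TOG P K K P P K2TOG P K K P P K2TOG
WS row: flip the tiled sequence (start at column 14) and apply K<->P; YO and K2TOG stay.
Row 4 as worked: K2TOG K K P P K K2TOG K K P P K K2TOG K
The 8th stitch worked is K.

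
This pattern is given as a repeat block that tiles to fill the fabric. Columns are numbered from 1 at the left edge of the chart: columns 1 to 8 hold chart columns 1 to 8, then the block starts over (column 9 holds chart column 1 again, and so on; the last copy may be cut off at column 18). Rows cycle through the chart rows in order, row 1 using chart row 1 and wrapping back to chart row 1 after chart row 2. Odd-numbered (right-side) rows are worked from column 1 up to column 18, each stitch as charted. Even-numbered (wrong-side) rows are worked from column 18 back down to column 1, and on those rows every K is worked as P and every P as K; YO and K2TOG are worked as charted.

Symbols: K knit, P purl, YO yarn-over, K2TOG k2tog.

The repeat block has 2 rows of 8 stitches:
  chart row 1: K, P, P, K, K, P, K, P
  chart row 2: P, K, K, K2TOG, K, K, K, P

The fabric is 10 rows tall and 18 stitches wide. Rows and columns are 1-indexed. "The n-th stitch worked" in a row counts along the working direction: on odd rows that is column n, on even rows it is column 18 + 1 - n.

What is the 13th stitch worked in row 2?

Row 2: (2-1) mod 2 = 1, so use chart row 2. Even row -> WS.
Chart row 2 tiled across columns 1-18: P K K K2TOG K K K P P K K K2TOG K K K P P K
WS: work from column 18 back to column 1 (reverse the tiled row), swapping K<->P (YO and K2TOG unchanged).
Row 2 as worked: P K K P P P K2TOG P P K K P P P K2TOG P P K
Stitch 13 in working order -> P

Result:
P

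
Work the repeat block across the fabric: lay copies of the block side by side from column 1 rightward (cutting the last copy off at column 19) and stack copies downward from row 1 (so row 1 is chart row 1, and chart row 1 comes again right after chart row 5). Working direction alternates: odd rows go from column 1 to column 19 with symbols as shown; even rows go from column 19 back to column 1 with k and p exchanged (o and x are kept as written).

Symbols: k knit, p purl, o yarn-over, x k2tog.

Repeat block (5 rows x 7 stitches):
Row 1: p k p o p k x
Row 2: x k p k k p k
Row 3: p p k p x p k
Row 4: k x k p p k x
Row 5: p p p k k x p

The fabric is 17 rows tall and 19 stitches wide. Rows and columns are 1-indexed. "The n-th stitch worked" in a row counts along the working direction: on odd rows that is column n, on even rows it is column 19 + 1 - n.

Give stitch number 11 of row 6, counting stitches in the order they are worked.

For row 6: chart row = ((6-1) mod 5) + 1 = 1; this is a WS (even) row.
Chart row 1 tiled across columns 1-19: p k p o p k x p k p o p k x p k p o p
Wrong side: read the tiled row from column 19 down to 1 and exchange k with p (leave o, x).
Row 6 as worked: k o k p k x p k o k p k x p k o k p k
Stitch 11 in working order -> p

Stitch:
p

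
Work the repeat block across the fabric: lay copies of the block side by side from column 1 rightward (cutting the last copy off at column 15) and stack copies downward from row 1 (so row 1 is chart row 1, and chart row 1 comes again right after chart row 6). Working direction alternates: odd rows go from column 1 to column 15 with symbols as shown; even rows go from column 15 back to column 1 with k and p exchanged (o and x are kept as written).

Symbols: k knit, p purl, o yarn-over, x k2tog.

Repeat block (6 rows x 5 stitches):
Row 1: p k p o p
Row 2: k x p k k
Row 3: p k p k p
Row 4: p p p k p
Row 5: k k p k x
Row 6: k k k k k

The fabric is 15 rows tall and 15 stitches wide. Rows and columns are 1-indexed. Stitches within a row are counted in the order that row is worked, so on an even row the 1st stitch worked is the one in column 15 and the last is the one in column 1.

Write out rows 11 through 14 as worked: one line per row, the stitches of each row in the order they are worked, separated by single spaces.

Row 11: chart row 5, RS - tile across columns 1-15 and work as-is.
Row 12: chart row 6, WS - tiled (columns 1-15): k k k k k k k k k k k k k k k; work from column 15 back to 1 with k<->p swapped.
Row 13: chart row 1, RS - tile across columns 1-15 and work as-is.
Row 14: chart row 2, WS - tiled (columns 1-15): k x p k k k x p k k k x p k k; work from column 15 back to 1 with k<->p swapped.

Result:
k k p k x k k p k x k k p k x
p p p p p p p p p p p p p p p
p k p o p p k p o p p k p o p
p p k x p p p k x p p p k x p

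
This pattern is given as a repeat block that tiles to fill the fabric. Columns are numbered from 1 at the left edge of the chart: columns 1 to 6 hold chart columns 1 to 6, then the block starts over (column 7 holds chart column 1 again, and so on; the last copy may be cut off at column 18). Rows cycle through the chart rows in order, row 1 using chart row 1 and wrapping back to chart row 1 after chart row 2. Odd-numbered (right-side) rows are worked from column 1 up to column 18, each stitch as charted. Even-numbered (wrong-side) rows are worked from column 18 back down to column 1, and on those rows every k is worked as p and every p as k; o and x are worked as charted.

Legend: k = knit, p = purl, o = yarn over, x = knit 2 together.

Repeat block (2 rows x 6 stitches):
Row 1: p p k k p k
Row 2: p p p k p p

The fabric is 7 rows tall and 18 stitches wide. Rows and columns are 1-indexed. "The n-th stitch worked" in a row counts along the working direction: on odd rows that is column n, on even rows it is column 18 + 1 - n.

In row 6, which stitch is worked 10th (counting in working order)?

Row 6: (6-1) mod 2 = 1, so use chart row 2. Even row -> WS.
Chart row 2 tiled across columns 1-18: p p p k p p p p p k p p p p p k p p
WS row: flip the tiled sequence (start at column 18) and apply k<->p; o and x stay.
Row 6 as worked: k k p k k k k k p k k k k k p k k k
The 10th stitch worked is k.

Result:
k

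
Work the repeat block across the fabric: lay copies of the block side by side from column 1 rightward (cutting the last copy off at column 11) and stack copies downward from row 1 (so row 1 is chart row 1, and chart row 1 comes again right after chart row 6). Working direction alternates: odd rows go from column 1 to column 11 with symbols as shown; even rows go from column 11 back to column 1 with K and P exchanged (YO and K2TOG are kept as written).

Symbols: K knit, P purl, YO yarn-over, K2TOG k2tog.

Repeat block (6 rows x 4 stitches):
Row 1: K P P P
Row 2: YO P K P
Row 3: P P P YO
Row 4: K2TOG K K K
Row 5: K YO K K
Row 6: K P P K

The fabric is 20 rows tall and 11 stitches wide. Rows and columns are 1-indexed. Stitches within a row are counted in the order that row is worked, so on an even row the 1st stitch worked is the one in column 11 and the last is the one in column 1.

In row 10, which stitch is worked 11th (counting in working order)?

Row 10 uses chart row ((10-1) mod 6)+1 = 4. Row 10 is even, so WS.
Chart row 4 tiled across columns 1-11: K2TOG K K K K2TOG K K K K2TOG K K
Wrong side: read the tiled row from column 11 down to 1 and exchange K with P (leave YO, K2TOG).
Row 10 as worked: P P K2TOG P P P K2TOG P P P K2TOG
Stitch 11 in working order -> K2TOG

== STITCH ==
K2TOG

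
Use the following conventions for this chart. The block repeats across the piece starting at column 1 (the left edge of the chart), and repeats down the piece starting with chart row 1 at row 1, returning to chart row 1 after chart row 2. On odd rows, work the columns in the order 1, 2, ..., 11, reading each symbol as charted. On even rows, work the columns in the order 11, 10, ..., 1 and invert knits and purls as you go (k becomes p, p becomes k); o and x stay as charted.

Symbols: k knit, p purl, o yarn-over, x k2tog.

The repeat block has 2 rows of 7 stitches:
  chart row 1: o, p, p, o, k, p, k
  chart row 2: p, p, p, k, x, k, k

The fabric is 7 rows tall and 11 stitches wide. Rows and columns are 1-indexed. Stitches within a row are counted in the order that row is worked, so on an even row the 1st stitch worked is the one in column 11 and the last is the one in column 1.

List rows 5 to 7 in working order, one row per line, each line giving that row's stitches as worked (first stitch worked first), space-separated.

== ROWS AS WORKED ==
o p p o k p k o p p o
p k k k p p x p k k k
o p p o k p k o p p o

Derivation:
Row 5: chart row 1, RS - tile across columns 1-11 and work as-is.
Row 6: chart row 2, WS - tiled (columns 1-11): p p p k x k k p p p k; work from column 11 back to 1 with k<->p swapped.
Row 7: chart row 1, RS - tile across columns 1-11 and work as-is.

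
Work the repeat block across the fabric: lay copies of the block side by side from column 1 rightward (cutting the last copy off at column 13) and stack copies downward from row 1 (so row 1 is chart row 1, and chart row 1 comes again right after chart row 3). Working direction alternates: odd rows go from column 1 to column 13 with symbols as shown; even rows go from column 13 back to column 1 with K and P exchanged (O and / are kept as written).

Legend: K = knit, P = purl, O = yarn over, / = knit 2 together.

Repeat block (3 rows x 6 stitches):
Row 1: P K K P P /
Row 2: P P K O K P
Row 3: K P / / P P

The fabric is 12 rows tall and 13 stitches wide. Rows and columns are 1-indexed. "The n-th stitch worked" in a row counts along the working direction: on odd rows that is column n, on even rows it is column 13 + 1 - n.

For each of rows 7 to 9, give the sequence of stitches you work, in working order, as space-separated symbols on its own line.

== ROWS AS WORKED ==
P K K P P / P K K P P / P
K K P O P K K K P O P K K
K P / / P P K P / / P P K

Derivation:
Row 7: chart row 1, RS - tile across columns 1-13 and work as-is.
Row 8: chart row 2, WS - tiled (columns 1-13): P P K O K P P P K O K P P; work from column 13 back to 1 with K<->P swapped.
Row 9: chart row 3, RS - tile across columns 1-13 and work as-is.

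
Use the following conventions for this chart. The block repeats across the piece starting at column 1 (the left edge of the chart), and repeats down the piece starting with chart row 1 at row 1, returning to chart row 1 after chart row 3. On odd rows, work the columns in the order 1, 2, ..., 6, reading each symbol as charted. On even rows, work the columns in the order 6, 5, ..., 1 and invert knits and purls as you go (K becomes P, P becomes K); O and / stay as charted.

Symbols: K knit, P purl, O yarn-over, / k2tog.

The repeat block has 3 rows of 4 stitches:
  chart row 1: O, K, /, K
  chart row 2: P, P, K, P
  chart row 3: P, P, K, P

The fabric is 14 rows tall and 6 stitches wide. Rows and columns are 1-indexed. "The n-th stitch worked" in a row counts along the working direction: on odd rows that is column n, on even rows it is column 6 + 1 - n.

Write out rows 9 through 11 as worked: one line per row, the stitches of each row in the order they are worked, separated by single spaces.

Result:
P P K P P P
P O P / P O
P P K P P P

Derivation:
Row 9: chart row 3, RS - tile across columns 1-6 and work as-is.
Row 10: chart row 1, WS - tiled (columns 1-6): O K / K O K; work from column 6 back to 1 with K<->P swapped.
Row 11: chart row 2, RS - tile across columns 1-6 and work as-is.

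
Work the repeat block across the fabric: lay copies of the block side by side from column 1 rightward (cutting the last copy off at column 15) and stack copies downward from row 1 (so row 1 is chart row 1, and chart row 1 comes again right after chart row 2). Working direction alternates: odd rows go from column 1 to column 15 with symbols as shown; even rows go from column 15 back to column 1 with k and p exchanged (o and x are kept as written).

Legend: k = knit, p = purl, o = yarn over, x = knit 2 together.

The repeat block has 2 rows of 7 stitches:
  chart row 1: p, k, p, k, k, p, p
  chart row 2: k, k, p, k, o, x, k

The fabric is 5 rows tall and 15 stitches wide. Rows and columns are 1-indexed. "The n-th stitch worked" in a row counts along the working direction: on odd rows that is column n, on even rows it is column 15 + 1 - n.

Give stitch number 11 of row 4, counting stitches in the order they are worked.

Row 4 uses chart row ((4-1) mod 2)+1 = 2. Row 4 is even, so WS.
Chart row 2 tiled across columns 1-15: k k p k o x k k k p k o x k k
WS: work from column 15 back to column 1 (reverse the tiled row), swapping k<->p (o and x unchanged).
Row 4 as worked: p p x o p k p p p x o p k p p
The 11th stitch worked is o.

Stitch:
o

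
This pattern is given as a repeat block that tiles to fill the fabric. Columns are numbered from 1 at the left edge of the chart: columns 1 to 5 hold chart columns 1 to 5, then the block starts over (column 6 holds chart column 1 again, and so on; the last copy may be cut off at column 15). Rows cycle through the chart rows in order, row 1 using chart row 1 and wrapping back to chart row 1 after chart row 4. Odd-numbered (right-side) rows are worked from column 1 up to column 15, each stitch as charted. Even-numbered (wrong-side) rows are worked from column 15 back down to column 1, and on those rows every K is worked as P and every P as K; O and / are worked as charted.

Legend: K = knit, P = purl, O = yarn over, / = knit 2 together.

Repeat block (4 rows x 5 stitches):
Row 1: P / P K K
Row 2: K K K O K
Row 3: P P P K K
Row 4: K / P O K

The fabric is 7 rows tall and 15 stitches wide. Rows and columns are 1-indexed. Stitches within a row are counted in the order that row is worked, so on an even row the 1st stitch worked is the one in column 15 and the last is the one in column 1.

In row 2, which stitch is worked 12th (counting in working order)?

Row 2: (2-1) mod 4 = 1, so use chart row 2. Even row -> WS.
Chart row 2 tiled across columns 1-15: K K K O K K K K O K K K K O K
WS row: flip the tiled sequence (start at column 15) and apply K<->P; O and / stay.
Row 2 as worked: P O P P P P O P P P P O P P P
Counting 12 along the worked row gives O.

== STITCH ==
O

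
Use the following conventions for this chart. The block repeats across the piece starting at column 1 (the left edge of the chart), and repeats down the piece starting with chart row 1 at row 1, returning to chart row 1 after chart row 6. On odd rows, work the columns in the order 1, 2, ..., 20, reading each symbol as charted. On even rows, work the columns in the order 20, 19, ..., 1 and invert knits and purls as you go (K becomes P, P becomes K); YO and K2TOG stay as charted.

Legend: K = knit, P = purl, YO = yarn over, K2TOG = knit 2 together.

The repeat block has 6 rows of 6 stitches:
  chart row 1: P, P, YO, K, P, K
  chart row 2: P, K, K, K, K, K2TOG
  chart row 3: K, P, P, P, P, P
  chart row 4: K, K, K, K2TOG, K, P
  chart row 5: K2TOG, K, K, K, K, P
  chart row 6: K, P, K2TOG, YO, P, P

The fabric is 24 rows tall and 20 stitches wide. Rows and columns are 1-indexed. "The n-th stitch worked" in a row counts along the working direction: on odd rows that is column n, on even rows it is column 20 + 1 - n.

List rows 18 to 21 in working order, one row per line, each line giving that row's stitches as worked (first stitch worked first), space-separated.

Row 18: chart row 6, WS - tiled (columns 1-20): K P K2TOG YO P P K P K2TOG YO P P K P K2TOG YO P P K P; work from column 20 back to 1 with K<->P swapped.
Row 19: chart row 1, RS - tile across columns 1-20 and work as-is.
Row 20: chart row 2, WS - tiled (columns 1-20): P K K K K K2TOG P K K K K K2TOG P K K K K K2TOG P K; work from column 20 back to 1 with K<->P swapped.
Row 21: chart row 3, RS - tile across columns 1-20 and work as-is.

Result:
K P K K YO K2TOG K P K K YO K2TOG K P K K YO K2TOG K P
P P YO K P K P P YO K P K P P YO K P K P P
P K K2TOG P P P P K K2TOG P P P P K K2TOG P P P P K
K P P P P P K P P P P P K P P P P P K P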